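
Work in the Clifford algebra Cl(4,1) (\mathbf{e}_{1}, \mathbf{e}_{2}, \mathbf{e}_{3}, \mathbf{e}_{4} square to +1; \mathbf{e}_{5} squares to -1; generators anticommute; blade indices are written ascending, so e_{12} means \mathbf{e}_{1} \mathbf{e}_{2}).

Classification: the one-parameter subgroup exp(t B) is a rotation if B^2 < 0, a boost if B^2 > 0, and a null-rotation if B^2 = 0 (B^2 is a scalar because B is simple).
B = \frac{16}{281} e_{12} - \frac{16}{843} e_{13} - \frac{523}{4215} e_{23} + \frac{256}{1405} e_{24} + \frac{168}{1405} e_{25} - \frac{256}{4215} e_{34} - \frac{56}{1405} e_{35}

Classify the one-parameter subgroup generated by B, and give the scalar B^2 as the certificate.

B^2 term by term: the squares give (\frac{16}{281})^2*(e_{12})^2 + (-\frac{16}{843})^2*(e_{13})^2 + (-\frac{523}{4215})^2*(e_{23})^2 + (\frac{256}{1405})^2*(e_{24})^2 + (\frac{168}{1405})^2*(e_{25})^2 + (-\frac{256}{4215})^2*(e_{34})^2 + (-\frac{56}{1405})^2*(e_{35})^2 = \frac{256}{78961}*(-1) + \frac{256}{710649}*(-1) + \frac{273529}{17766225}*(-1) + \frac{65536}{1974025}*(-1) + \frac{28224}{1974025}*(+1) + \frac{65536}{17766225}*(-1) + \frac{3136}{1974025}*(+1) = -\frac{1}{25} (each basis 2-blade squares to minus the product of its generators' squares); cross terms between blades sharing an index anticommute and cancel; the commuting (index-disjoint) pairs give grade-4 terms 2*c*c'*(blade product), which cancel blade by blade — e_{1234}: -\frac{8192}{1184415} + \frac{8192}{1184415} = 0; e_{1235}: -\frac{1792}{394805} + \frac{1792}{394805} = 0; e_{2345}: \frac{28672}{1974025} - \frac{28672}{1974025} = 0 — confirming B is simple. So B^2 = -\frac{1}{25}.
Answer: rotation, certificate B^2 = -\frac{1}{25}. Note: conjugating B changes its blade decomposition but never the scalar B^2 = -\frac{1}{25}, whose sign settles the classification.


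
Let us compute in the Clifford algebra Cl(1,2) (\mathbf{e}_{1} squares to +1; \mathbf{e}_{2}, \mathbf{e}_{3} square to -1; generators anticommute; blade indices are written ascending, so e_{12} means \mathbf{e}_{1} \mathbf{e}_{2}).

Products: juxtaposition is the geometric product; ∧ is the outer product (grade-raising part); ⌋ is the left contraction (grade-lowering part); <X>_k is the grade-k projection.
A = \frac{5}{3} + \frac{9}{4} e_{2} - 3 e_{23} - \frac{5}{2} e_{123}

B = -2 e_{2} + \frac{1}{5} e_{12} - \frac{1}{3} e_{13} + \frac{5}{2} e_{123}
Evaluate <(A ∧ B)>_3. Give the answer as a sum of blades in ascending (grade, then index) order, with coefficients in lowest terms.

step 1: -\frac{10}{3} e_{2} + \frac{1}{3} e_{12} - \frac{5}{9} e_{13} + \frac{59}{12} e_{123}
step 2: \frac{59}{12} e_{123}
Answer: \frac{59}{12} e_{123}


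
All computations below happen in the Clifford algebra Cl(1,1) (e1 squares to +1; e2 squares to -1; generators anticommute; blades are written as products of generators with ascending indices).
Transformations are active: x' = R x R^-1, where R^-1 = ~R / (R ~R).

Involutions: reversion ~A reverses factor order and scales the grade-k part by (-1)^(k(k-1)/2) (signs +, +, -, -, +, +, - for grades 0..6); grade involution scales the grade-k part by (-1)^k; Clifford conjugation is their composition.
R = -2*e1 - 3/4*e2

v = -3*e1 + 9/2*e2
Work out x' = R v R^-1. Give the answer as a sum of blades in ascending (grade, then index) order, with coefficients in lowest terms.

~R = -2*e1 - 3/4*e2, and R ~R = 55/16, so R^-1 = ~R / (55/16).
R v = 75/8 - 45/4*e1 e2
Answer: -87/11*e1 - 189/22*e2


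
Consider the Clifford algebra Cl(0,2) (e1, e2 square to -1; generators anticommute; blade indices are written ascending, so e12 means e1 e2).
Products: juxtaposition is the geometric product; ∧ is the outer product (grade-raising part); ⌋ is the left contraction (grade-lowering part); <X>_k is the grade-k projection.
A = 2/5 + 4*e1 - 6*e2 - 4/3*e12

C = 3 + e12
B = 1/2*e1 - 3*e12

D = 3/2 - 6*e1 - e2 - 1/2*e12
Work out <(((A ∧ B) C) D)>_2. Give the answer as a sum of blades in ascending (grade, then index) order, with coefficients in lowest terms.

step 1: 1/5*e1 + 9/5*e12
step 2: -9/5 + 3/5*e1 - 1/5*e2 + 27/5*e12
step 3: 17/5 + 86/5*e1 - 153/5*e2 + 36/5*e12
step 4: 36/5*e12
Answer: 36/5*e12


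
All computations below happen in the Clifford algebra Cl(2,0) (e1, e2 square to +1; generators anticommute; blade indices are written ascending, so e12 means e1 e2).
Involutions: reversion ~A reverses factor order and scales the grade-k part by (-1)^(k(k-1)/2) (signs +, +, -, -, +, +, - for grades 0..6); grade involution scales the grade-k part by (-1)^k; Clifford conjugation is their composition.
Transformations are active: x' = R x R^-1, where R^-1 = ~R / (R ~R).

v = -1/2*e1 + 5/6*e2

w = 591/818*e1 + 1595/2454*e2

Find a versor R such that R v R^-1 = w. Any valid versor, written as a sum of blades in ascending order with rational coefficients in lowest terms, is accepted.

A norm check does it: q(v) = q(w) = 17/18, hence R = v + w = 91/409*e1 + 1820/1227*e2 realises the map — parallel part kept, (v - w)/2 negated, v carried to w.
Answer: 91/409*e1 + 1820/1227*e2


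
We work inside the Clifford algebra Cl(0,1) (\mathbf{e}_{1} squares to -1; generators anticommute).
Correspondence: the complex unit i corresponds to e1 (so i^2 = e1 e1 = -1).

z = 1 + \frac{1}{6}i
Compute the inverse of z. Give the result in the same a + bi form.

In blades: z = 1 + \frac{1}{6} e_{1}.
With qbar = 1 - \frac{1}{6} e_{1} (scalar fixed, mapped units negated), z qbar = \frac{37}{36} (the sum of squared coefficients), so z^-1 = qbar / (\frac{37}{36}) = \frac{36}{37} - \frac{6}{37} e_{1}; translating back:
Answer: \frac{36}{37} - \frac{6}{37}i


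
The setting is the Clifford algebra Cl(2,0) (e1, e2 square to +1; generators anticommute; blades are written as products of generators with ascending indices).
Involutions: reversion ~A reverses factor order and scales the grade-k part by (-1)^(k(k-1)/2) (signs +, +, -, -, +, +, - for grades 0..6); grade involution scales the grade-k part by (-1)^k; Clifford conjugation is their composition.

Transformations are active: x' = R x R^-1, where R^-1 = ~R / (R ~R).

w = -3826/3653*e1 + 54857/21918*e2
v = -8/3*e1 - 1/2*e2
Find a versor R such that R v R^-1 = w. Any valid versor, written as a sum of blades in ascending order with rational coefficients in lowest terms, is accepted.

Sketch: the shared square 265/36 makes R = v + w = -40702/10959*e1 + 21949/10959*e2 the natural versor; its sandwich fixes that direction, negates (v - w)/2, and sends v to w.
Answer: -40702/10959*e1 + 21949/10959*e2


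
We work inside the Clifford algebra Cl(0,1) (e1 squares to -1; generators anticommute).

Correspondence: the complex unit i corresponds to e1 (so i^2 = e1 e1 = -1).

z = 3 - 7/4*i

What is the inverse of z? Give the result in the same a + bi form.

In blades: z = 3 - 7/4*e1.
With qbar = 3 + 7/4*e1 (scalar fixed, mapped units negated), z qbar = 193/16 (the sum of squared coefficients), so z^-1 = qbar / (193/16) = 48/193 + 28/193*e1; translating back:
Answer: 48/193 + 28/193*i


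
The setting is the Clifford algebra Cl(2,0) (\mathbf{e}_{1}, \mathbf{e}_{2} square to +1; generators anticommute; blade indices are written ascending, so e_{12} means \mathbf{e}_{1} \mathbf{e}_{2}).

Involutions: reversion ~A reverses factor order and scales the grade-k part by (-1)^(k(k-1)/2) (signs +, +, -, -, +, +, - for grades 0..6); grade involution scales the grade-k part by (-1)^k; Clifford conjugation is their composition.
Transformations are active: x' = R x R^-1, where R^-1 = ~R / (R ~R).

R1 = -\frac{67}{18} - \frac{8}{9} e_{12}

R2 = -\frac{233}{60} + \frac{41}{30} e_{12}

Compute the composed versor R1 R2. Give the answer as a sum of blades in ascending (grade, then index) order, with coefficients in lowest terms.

Distribute over the terms of R1 (each basis-blade product reordered to ascending indices, repeated generators contracted through their squares):
(-\frac{67}{18}) R2 = \frac{15611}{1080} - \frac{2747}{540} e_{12}
(-\frac{8}{9} e_{12}) R2 = \frac{164}{135} + \frac{466}{135} e_{12}
Summing the partial products and collecting blades:
Answer: \frac{5641}{360} - \frac{883}{540} e_{12}


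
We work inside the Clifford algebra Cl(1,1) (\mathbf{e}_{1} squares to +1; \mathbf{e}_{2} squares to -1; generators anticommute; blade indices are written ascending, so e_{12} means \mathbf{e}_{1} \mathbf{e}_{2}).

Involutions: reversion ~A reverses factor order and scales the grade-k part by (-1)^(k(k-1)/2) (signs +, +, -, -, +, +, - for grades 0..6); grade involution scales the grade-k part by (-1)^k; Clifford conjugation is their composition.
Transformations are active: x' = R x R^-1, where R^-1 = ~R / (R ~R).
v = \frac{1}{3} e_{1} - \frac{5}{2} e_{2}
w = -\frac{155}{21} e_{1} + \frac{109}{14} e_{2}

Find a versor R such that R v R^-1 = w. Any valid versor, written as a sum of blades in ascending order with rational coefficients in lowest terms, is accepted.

Construction: equal norms (both -\frac{221}{36}) license R = v + w = -\frac{148}{21} e_{1} + \frac{37}{7} e_{2} — nothing changes along that direction, while (v - w)/2 changes sign, so v maps onto w.
Answer: -\frac{148}{21} e_{1} + \frac{37}{7} e_{2}


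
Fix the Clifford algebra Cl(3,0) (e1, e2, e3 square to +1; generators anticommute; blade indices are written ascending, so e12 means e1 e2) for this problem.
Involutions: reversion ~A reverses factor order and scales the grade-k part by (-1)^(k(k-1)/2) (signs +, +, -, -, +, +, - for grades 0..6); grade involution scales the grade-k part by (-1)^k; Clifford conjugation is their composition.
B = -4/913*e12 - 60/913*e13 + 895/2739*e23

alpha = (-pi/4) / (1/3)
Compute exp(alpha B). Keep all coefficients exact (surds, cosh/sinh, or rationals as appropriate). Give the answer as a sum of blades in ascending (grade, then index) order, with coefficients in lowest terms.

B^2 term by term: the squares give (-4/913)^2*(e12)^2 + (-60/913)^2*(e13)^2 + (895/2739)^2*(e23)^2 = 16/833569*(-1) + 3600/833569*(-1) + 801025/7502121*(-1) = -1/9 (each basis 2-blade squares to minus the product of its generators' squares); cross terms between blades sharing an index anticommute and cancel. So B^2 = -1/9.
B^2 = -1/9 — the series telescopes trigonometrically here: l = 1/3, alpha*l = -pi/4, so exp(alpha B) = cos(-pi/4) + (sin(-pi/4)/(1/3))*B = sqrt(2)/2 + (-3*sqrt(2)/2)*B.
Answer: sqrt(2)/2 + 6*sqrt(2)/913*e12 + 90*sqrt(2)/913*e13 - 895*sqrt(2)/1826*e23


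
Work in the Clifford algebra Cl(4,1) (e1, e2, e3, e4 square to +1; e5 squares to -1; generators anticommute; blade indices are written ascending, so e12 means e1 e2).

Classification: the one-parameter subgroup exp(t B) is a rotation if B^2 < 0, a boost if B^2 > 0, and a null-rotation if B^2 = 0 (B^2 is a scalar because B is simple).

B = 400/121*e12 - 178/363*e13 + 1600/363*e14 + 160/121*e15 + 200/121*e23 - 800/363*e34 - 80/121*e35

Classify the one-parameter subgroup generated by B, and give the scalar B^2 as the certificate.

B^2 term by term: the squares give (400/121)^2*(e12)^2 + (-178/363)^2*(e13)^2 + (1600/363)^2*(e14)^2 + (160/121)^2*(e15)^2 + (200/121)^2*(e23)^2 + (-800/363)^2*(e34)^2 + (-80/121)^2*(e35)^2 = 160000/14641*(-1) + 31684/131769*(-1) + 2560000/131769*(-1) + 25600/14641*(+1) + 40000/14641*(-1) + 640000/131769*(-1) + 6400/14641*(+1) = -36 (each basis 2-blade squares to minus the product of its generators' squares); cross terms between blades sharing an index anticommute and cancel; the commuting (index-disjoint) pairs give grade-4 terms 2*c*c'*(blade product), which cancel blade by blade — e1234: -640000/43923 + 640000/43923 = 0; e1235: -64000/14641 + 64000/14641 = 0; e1345: 256000/43923 - 256000/43923 = 0 — confirming B is simple. So B^2 = -36.
Answer: rotation, certificate B^2 = -36. The class reads off the invariant scalar -36 directly.


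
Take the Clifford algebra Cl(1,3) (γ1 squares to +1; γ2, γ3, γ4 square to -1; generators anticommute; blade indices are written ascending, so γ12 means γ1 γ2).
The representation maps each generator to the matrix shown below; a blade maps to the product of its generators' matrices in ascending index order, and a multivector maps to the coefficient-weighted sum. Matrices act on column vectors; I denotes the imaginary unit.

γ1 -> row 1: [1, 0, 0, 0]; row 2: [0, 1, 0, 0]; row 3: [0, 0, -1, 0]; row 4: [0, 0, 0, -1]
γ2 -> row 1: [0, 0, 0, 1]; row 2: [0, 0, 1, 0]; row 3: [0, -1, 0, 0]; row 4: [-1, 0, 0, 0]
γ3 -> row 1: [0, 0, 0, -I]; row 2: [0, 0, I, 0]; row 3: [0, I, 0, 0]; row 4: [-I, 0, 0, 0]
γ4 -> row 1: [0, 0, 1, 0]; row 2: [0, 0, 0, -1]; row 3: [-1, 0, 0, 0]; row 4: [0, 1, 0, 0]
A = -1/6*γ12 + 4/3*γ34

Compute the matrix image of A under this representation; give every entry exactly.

Bivector images (products of the table entries): rho(γ12) = rho(γ1)rho(γ2) = row 1: [0, 0, 0, 1]; row 2: [0, 0, 1, 0]; row 3: [0, 1, 0, 0]; row 4: [1, 0, 0, 0]; rho(γ34) = rho(γ3)rho(γ4) = row 1: [0, -I, 0, 0]; row 2: [-I, 0, 0, 0]; row 3: [0, 0, 0, -I]; row 4: [0, 0, -I, 0].
M = (-1/6)*rho(γ12) + (4/3)*rho(γ34), summed entrywise:
Answer: row 1: [0, -4*I/3, 0, -1/6]; row 2: [-4*I/3, 0, -1/6, 0]; row 3: [0, -1/6, 0, -4*I/3]; row 4: [-1/6, 0, -4*I/3, 0]


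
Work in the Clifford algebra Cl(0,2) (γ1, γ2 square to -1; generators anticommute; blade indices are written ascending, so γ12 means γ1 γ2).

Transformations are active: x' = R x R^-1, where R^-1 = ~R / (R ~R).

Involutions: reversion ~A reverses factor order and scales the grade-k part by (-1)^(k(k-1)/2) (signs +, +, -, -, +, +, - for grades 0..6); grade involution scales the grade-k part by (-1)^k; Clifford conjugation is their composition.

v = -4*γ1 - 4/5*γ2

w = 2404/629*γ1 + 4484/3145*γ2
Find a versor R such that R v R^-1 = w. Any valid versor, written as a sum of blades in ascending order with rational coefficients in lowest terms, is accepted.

Construction: equal norms (both -416/25) license R = v + w = -112/629*γ1 + 1968/3145*γ2 — nothing changes along that direction, while (v - w)/2 changes sign, so v maps onto w.
Answer: -112/629*γ1 + 1968/3145*γ2


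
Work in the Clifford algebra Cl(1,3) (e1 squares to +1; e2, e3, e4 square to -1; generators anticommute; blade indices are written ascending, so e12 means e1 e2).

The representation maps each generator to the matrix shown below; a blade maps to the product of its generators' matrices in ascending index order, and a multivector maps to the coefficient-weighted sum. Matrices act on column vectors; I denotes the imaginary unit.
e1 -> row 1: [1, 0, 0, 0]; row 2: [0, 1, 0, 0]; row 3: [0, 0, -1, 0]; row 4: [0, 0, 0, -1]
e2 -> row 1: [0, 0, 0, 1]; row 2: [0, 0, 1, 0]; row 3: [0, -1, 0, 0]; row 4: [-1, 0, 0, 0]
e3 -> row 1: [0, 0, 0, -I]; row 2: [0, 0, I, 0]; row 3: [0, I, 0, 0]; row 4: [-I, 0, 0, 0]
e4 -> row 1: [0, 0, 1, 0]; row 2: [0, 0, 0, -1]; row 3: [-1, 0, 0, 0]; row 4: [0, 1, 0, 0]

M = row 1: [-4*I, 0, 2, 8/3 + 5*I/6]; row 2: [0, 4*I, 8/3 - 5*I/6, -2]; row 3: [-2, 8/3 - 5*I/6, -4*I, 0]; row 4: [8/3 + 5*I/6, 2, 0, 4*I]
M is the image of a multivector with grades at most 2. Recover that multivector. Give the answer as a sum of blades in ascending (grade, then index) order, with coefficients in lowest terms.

Method: the blade images are trace-orthogonal — tr(rho(e_A) rho(e_B)^-1) = 4 if A = B and 0 otherwise — and rho(e_A)^-1 = (e_A)^2 * rho(e_A) with (e_A)^2 = +1 or -1, so the coefficient of e_A in the preimage is (e_A)^2 * tr(M rho(e_A))/4.
Nonzero projections over blades of grade <= 2: e3: (e3)^2 = -1, tr(M rho(e3)) = 10/3, coefficient -5/6; e4: (e4)^2 = -1, tr(M rho(e4)) = -8, coefficient 2; e12: (e12)^2 = +1, tr(M rho(e12)) = 32/3, coefficient 8/3; e23: (e23)^2 = -1, tr(M rho(e23)) = -16, coefficient 4. Every other blade of grade <= 2 projects to 0.
Answer: -5/6*e3 + 2*e4 + 8/3*e12 + 4*e23


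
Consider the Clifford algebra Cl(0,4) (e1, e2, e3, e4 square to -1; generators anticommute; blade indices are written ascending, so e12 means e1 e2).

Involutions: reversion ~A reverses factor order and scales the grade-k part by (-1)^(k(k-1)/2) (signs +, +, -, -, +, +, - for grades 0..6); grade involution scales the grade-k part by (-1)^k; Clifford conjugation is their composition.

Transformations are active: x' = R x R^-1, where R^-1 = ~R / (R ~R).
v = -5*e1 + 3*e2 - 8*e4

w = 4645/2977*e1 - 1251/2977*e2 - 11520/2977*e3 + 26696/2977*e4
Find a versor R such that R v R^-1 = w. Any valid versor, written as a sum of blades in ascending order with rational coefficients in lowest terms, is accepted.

R = v + w = -10240/2977*e1 + 7680/2977*e2 - 11520/2977*e3 + 2880/2977*e4 works: the equal norms (-98) guarantee its sandwich swaps v into w.
Answer: -10240/2977*e1 + 7680/2977*e2 - 11520/2977*e3 + 2880/2977*e4


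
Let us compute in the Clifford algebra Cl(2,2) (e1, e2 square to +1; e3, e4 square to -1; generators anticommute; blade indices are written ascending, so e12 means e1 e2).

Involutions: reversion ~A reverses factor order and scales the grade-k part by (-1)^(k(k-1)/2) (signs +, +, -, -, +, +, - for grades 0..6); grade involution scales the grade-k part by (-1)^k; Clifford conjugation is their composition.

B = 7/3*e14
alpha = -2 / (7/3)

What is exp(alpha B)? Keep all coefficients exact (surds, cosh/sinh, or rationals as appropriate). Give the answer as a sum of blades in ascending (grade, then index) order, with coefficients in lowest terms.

B^2 = (7/3)^2*(e14)^2 = 49/9*(+1) = 49/9 (a basis 2-blade squares to minus the product of its generators' squares).
B^2 = 49/9 — the series telescopes hyperbolically here: l = 7/3, alpha*l = -2, so exp(alpha B) = cosh(-2) + (sinh(-2)/(7/3))*B = cosh(2) + (-3*sinh(2)/7)*B.
Answer: cosh(2) - sinh(2)*e14


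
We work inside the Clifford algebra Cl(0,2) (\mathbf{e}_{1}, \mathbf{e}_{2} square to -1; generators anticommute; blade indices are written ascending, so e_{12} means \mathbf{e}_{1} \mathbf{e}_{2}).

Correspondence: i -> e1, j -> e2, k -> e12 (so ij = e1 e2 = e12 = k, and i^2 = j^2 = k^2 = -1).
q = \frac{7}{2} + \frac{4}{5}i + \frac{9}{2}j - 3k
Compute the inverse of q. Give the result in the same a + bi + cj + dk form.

In blades: q = \frac{7}{2} + \frac{4}{5} e_{1} + \frac{9}{2} e_{2} - 3 e_{12}.
With qbar = \frac{7}{2} - \frac{4}{5} e_{1} - \frac{9}{2} e_{2} + 3 e_{12} (scalar fixed, mapped units negated), q qbar = \frac{2107}{50} (the sum of squared coefficients), so q^-1 = qbar / (\frac{2107}{50}) = \frac{25}{301} - \frac{40}{2107} e_{1} - \frac{225}{2107} e_{2} + \frac{150}{2107} e_{12}; translating back:
Answer: \frac{25}{301} - \frac{40}{2107}i - \frac{225}{2107}j + \frac{150}{2107}k


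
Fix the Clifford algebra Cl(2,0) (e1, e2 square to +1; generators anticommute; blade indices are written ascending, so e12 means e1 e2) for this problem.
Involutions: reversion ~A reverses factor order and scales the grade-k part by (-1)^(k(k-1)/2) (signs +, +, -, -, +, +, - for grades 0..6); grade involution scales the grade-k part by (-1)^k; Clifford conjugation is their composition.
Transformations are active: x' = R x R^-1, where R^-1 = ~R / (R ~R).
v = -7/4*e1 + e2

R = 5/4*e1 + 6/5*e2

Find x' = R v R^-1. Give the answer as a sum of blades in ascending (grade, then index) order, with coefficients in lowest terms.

~R = 5/4*e1 + 6/5*e2, and R ~R = 1201/400, so R^-1 = ~R / (1201/400).
R v = -79/80 + 67/20*e12
Answer: 4457/4804*e1 - 2149/1201*e2


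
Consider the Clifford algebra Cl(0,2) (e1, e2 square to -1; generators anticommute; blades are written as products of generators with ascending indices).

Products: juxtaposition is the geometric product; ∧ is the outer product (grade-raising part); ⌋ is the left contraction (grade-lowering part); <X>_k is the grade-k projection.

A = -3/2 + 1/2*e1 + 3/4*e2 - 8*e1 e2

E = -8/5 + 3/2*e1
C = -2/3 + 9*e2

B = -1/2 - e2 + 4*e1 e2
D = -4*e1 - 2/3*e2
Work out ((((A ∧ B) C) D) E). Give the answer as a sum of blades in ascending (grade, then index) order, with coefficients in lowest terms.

step 1: 3/4 - 1/4*e1 + 9/8*e2 - 5/2*e1 e2
step 2: -85/8 + 68/3*e1 + 6*e2 - 7/12*e1 e2
step 3: 284/3 + 379/9*e1 + 113/12*e2 + 80/9*e1 e2
step 4: -6439/30 + 3358/45*e1 - 26/15*e2 - 2041/72*e1 e2
Answer: -6439/30 + 3358/45*e1 - 26/15*e2 - 2041/72*e1 e2


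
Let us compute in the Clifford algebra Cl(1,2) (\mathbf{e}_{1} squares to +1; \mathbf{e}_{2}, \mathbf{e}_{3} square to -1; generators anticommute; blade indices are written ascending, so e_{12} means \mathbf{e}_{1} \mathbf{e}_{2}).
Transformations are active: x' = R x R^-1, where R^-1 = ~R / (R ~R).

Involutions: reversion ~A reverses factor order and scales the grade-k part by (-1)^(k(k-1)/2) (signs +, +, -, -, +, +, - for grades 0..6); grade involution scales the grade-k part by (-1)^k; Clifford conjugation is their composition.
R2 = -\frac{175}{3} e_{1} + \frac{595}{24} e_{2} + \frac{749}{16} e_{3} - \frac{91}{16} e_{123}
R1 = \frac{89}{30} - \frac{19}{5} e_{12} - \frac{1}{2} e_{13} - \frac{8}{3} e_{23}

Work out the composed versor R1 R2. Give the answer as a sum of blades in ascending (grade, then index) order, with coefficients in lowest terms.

Distribute over the terms of R1 (each basis-blade product reordered to ascending indices, repeated generators contracted through their squares):
(\frac{89}{30}) R2 = -\frac{3115}{18} e_{1} + \frac{10591}{144} e_{2} + \frac{66661}{480} e_{3} - \frac{8099}{480} e_{123}
(-\frac{19}{5} e_{12}) R2 = \frac{2261}{24} e_{1} - \frac{665}{3} e_{2} + \frac{1729}{80} e_{3} - \frac{14231}{80} e_{123}
(-\frac{1}{2} e_{13}) R2 = \frac{749}{32} e_{1} - \frac{91}{32} e_{2} - \frac{175}{6} e_{3} + \frac{595}{48} e_{123}
(-\frac{8}{3} e_{23}) R2 = -\frac{91}{6} e_{1} + \frac{749}{6} e_{2} - \frac{595}{9} e_{3} + \frac{1400}{9} e_{123}
Summing the partial products and collecting blades:
Answer: -\frac{20335}{288} e_{1} - \frac{7525}{288} e_{2} + \frac{18781}{288} e_{3} - \frac{7721}{288} e_{123}


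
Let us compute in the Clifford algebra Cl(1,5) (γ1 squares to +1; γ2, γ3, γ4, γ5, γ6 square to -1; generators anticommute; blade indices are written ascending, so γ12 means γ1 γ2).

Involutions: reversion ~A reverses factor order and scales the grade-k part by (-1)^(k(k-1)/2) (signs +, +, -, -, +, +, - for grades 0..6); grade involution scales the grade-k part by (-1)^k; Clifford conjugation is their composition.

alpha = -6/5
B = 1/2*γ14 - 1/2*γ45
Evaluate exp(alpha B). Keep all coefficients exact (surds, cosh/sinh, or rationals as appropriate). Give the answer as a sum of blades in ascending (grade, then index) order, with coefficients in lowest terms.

B^2 term by term: the squares give (1/2)^2*(γ14)^2 + (-1/2)^2*(γ45)^2 = 1/4*(+1) + 1/4*(-1) = 0 (each basis 2-blade squares to minus the product of its generators' squares); cross terms between blades sharing an index anticommute and cancel. So B^2 = 0.
B^2 = 0, so the series closes: exp(alpha B) = 1 + alpha B (parabolic case).
Answer: 1 - 3/5*γ14 + 3/5*γ45


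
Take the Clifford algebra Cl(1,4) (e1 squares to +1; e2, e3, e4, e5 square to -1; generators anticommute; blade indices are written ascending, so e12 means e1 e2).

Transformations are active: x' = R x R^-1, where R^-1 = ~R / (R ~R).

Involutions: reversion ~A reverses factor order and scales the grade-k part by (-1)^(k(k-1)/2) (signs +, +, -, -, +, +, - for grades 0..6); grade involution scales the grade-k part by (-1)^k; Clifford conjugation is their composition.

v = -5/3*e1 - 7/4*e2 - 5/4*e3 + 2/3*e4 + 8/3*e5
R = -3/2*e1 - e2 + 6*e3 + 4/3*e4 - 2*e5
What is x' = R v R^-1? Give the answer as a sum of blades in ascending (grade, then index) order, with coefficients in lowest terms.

~R = -3/2*e1 - e2 + 6*e3 + 4/3*e4 - 2*e5, and R ~R = -1459/36, so R^-1 = ~R / (-1459/36).
R v = 457/36 + 23/24*e12 + 95/8*e13 + 11/9*e14 - 22/3*e15 + 47/4*e23 + 5/3*e24 - 37/6*e25 + 17/3*e34 + 27/2*e35 + 44/9*e45
Answer: 11408/4377*e1 + 13869/5836*e2 - 14641/5836*e3 - 6574/4377*e4 - 6188/4377*e5


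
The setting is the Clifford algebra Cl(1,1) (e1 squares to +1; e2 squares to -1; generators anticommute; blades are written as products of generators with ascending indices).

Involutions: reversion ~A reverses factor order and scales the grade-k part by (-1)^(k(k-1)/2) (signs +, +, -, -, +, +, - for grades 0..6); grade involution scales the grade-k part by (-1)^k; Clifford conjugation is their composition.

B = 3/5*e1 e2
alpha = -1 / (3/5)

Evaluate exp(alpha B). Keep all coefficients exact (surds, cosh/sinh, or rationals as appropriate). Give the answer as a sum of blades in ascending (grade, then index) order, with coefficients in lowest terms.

B^2 = (3/5)^2*(e1 e2)^2 = 9/25*(+1) = 9/25 (a basis 2-blade squares to minus the product of its generators' squares).
B^2 = 9/25 — hyperbolic case — the even/odd split gives cosh and sinh: l = 3/5, alpha*l = -1, so exp(alpha B) = cosh(-1) + (sinh(-1)/(3/5))*B = cosh(1) + (-5*sinh(1)/3)*B.
Answer: cosh(1) - sinh(1)*e1 e2


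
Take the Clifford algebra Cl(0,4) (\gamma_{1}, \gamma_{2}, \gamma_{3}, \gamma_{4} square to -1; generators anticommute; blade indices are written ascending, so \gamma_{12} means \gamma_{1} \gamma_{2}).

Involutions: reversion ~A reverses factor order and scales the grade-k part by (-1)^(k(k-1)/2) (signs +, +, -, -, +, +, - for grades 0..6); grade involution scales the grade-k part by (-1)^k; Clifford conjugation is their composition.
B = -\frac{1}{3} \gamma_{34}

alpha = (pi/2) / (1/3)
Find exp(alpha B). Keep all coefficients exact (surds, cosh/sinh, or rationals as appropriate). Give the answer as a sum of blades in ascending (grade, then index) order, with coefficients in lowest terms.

B^2 = (-\frac{1}{3})^2*(\gamma_{34})^2 = \frac{1}{9}*(-1) = -\frac{1}{9} (a basis 2-blade squares to minus the product of its generators' squares).
B^2 = -\frac{1}{9} — the series telescopes trigonometrically here: l = \frac{1}{3}, alpha*l = \frac{\pi}{2}, so exp(alpha B) = cos(\frac{\pi}{2}) + (sin(\frac{\pi}{2})/(\frac{1}{3}))*B = 0 + (3)*B.
Answer: -\gamma_{34}


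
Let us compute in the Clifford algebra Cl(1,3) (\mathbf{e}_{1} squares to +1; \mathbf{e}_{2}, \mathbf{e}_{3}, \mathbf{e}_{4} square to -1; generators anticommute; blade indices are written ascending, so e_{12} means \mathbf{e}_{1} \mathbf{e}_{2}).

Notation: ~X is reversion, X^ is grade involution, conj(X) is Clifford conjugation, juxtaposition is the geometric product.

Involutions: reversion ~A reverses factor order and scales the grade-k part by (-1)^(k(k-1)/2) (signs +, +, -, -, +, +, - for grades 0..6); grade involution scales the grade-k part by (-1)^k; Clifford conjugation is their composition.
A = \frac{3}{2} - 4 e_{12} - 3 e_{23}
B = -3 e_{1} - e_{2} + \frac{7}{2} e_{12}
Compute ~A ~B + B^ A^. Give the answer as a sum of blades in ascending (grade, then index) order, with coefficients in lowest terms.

first term: -14 - \frac{1}{2} e_{1} + \frac{21}{2} e_{2} - 3 e_{3} - \frac{21}{4} e_{12} - \frac{21}{2} e_{13} - 9 e_{123}
second term: -14 + \frac{1}{2} e_{1} - \frac{21}{2} e_{2} + 3 e_{3} + \frac{21}{4} e_{12} + \frac{21}{2} e_{13} - 9 e_{123}
Answer: -28 - 18 e_{123}


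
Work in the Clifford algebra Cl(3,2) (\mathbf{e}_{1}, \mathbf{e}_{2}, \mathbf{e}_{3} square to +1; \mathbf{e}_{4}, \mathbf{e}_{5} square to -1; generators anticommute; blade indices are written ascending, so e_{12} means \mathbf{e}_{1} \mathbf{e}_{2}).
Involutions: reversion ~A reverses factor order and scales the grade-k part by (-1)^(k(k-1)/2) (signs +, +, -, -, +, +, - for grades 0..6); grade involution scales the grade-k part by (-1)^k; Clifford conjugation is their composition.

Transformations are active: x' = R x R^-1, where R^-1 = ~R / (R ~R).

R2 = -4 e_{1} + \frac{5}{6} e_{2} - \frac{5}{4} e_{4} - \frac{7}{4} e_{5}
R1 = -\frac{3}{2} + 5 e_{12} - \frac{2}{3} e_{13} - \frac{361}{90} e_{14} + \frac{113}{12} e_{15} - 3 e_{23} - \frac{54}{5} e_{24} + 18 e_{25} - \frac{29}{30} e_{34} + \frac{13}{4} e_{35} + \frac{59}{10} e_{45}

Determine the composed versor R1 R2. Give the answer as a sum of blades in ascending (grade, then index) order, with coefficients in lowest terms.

Distribute over the terms of R2 (each basis-blade product reordered to ascending indices, repeated generators contracted through their squares):
R1 (-4 e_{1}) = 6 e_{1} + 20 e_{2} - \frac{8}{3} e_{3} - \frac{722}{45} e_{4} + \frac{113}{3} e_{5} + 12 e_{123} + \frac{216}{5} e_{124} - 72 e_{125} + \frac{58}{15} e_{134} - 13 e_{135} - \frac{118}{5} e_{145}
R1 (\frac{5}{6} e_{2}) = \frac{25}{6} e_{1} - \frac{5}{4} e_{2} + \frac{5}{2} e_{3} + 9 e_{4} - 15 e_{5} + \frac{5}{9} e_{123} + \frac{361}{108} e_{124} - \frac{565}{72} e_{125} - \frac{29}{36} e_{234} + \frac{65}{24} e_{235} + \frac{59}{12} e_{245}
R1 (-\frac{5}{4} e_{4}) = -\frac{361}{72} e_{1} - \frac{27}{2} e_{2} - \frac{29}{24} e_{3} + \frac{15}{8} e_{4} - \frac{59}{8} e_{5} - \frac{25}{4} e_{124} + \frac{5}{6} e_{134} + \frac{565}{48} e_{145} + \frac{15}{4} e_{234} + \frac{45}{2} e_{245} + \frac{65}{16} e_{345}
R1 (-\frac{7}{4} e_{5}) = \frac{791}{48} e_{1} + \frac{63}{2} e_{2} + \frac{91}{16} e_{3} + \frac{413}{40} e_{4} + \frac{21}{8} e_{5} - \frac{35}{4} e_{125} + \frac{7}{6} e_{135} + \frac{2527}{360} e_{145} + \frac{21}{4} e_{235} + \frac{189}{10} e_{245} + \frac{203}{120} e_{345}
Summing the partial products and collecting blades:
Answer: \frac{3115}{144} e_{1} + \frac{147}{4} e_{2} + \frac{69}{16} e_{3} + \frac{232}{45} e_{4} + \frac{215}{12} e_{5} + \frac{113}{9} e_{123} + \frac{10879}{270} e_{124} - \frac{6379}{72} e_{125} + \frac{47}{10} e_{134} - \frac{71}{6} e_{135} - \frac{3463}{720} e_{145} + \frac{53}{18} e_{234} + \frac{191}{24} e_{235} + \frac{2779}{60} e_{245} + \frac{1381}{240} e_{345}


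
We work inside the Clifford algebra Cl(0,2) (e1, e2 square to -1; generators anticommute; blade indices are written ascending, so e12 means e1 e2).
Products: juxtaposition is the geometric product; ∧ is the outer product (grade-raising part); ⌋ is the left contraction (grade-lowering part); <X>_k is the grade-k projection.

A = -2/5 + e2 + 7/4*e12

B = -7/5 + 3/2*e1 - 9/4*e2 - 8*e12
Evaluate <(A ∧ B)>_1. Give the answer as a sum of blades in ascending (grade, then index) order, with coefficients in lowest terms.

step 1: 14/25 - 3/5*e1 - 1/2*e2 - 3/4*e12
step 2: -3/5*e1 - 1/2*e2
Answer: -3/5*e1 - 1/2*e2


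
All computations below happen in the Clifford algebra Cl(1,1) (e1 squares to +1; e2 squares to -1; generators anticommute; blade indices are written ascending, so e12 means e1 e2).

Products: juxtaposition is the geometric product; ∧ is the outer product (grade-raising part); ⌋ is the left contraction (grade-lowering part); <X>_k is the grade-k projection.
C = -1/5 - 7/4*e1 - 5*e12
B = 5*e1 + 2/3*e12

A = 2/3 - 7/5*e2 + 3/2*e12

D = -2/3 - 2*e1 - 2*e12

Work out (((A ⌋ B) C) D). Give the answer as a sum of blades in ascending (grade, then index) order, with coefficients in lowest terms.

step 1: 1 + 12/5*e1 + 4/9*e12
step 2: -298/45 - 223/100*e1 - 101/9*e2 - 229/45*e12
step 3: 25721/1350 + 16729/450*e1 + 2381/1350*e2 - 784/135*e12
Answer: 25721/1350 + 16729/450*e1 + 2381/1350*e2 - 784/135*e12


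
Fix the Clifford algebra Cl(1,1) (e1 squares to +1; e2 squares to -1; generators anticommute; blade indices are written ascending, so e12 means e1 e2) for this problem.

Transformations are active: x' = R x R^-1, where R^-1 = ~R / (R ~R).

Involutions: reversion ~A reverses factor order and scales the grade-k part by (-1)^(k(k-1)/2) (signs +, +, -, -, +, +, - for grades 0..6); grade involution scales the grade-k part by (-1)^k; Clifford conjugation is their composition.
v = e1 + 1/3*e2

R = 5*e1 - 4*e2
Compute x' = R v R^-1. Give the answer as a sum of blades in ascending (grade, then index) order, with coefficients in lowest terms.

~R = 5*e1 - 4*e2, and R ~R = 9, so R^-1 = ~R / (9).
R v = 19/3 + 17/3*e12
Answer: 163/27*e1 - 161/27*e2


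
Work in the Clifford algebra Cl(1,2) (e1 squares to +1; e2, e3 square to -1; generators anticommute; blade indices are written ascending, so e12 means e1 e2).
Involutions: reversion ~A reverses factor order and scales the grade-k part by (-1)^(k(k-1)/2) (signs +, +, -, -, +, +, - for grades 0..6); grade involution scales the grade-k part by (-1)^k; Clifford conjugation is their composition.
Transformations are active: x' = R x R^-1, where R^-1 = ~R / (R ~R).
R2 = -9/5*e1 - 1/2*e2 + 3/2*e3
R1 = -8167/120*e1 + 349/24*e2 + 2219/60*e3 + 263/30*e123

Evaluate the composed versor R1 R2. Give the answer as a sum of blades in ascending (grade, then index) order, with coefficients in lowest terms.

Distribute over the terms of R2 (each basis-blade product reordered to ascending indices, repeated generators contracted through their squares):
R1 (-9/5*e1) = 24501/200 + 1047/40*e12 + 6657/100*e13 - 789/50*e23
R1 (-1/2*e2) = 349/48 + 8167/240*e12 - 263/60*e13 + 2219/120*e23
R1 (3/2*e3) = -2219/40 - 263/20*e12 - 8167/80*e13 + 349/16*e23
Summing the partial products and collecting blades:
Answer: 89161/1200 + 11293/240*e12 - 47881/1200*e13 + 29429/1200*e23


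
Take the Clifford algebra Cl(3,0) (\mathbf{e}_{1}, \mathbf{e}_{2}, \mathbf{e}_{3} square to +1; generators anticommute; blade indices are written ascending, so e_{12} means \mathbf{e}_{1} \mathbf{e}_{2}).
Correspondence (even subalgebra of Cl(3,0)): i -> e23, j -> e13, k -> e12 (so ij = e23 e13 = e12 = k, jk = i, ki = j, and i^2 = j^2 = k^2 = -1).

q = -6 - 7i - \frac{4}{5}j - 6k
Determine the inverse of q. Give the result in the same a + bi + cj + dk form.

In blades: q = -6 - 6 e_{12} - \frac{4}{5} e_{13} - 7 e_{23}.
With qbar = -6 + 6 e_{12} + \frac{4}{5} e_{13} + 7 e_{23} (scalar fixed, mapped units negated), q qbar = \frac{3041}{25} (the sum of squared coefficients), so q^-1 = qbar / (\frac{3041}{25}) = -\frac{150}{3041} + \frac{150}{3041} e_{12} + \frac{20}{3041} e_{13} + \frac{175}{3041} e_{23}; translating back:
Answer: -\frac{150}{3041} + \frac{175}{3041}i + \frac{20}{3041}j + \frac{150}{3041}k


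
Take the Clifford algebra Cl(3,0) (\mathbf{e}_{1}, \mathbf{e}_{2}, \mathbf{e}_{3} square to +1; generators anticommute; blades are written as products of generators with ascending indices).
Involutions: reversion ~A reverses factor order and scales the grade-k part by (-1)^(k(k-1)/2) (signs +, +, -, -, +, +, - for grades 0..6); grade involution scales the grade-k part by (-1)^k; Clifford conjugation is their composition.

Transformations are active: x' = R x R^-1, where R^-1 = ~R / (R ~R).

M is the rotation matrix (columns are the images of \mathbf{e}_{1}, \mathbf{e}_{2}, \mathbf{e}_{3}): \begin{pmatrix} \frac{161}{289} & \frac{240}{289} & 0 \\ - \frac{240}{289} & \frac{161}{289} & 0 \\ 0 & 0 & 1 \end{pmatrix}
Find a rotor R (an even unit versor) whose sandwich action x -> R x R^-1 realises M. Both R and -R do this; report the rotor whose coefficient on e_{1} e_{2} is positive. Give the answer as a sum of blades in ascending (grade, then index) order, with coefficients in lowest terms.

Method: write R = a + b12*e_{1} e_{2} + b13*e_{1} e_{3} + b23*e_{2} e_{3} with a^2 + b12^2 + b13^2 + b23^2 = 1 (so R^-1 = ~R). Expanding the columns R e_j ~R gives tr M = 4a^2 - 1 and, from the antisymmetric part, M21 - M12 = -4a*b12, M13 - M31 = 4a*b13, M32 - M23 = -4a*b23.
Here tr M = \frac{611}{289}, so a^2 = (1 + tr M)/4 = \frac{225}{289} and a = ±\frac{15}{17}. Taking a = \frac{15}{17}: M21 - M12 = -\frac{480}{289}, M13 - M31 = 0, M32 - M23 = 0, giving b12 = \frac{8}{17}, b13 = 0, b23 = 0, i.e. R = \frac{15}{17} + \frac{8}{17} e_{1} e_{2}.
Its e_{1} e_{2} coefficient is already positive.
Answer: \frac{15}{17} + \frac{8}{17} e_{1} e_{2}. Recall the cover is two-to-one: with M of trace \frac{611}{289}, both preimages act alike, and the stated e_{1} e_{2} sign chooses the sheet.


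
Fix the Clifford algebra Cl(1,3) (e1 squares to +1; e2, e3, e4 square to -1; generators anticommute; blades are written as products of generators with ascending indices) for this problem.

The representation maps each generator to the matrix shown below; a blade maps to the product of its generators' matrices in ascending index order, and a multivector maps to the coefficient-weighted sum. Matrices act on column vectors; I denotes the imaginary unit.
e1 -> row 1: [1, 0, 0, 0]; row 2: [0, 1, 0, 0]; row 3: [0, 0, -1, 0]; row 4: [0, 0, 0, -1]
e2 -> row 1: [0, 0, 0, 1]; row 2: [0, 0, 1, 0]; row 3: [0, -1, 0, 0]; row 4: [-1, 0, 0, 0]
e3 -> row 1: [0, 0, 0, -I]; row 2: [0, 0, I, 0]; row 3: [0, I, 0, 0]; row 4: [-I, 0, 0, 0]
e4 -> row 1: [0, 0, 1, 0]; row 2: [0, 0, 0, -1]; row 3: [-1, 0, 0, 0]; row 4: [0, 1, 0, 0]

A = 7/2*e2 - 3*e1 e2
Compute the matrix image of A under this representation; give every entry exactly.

Bivector images (products of the table entries): rho(e1 e2) = rho(e1)rho(e2) = row 1: [0, 0, 0, 1]; row 2: [0, 0, 1, 0]; row 3: [0, 1, 0, 0]; row 4: [1, 0, 0, 0].
M = (7/2)*rho(e2) + (-3)*rho(e1 e2), summed entrywise:
Answer: row 1: [0, 0, 0, 1/2]; row 2: [0, 0, 1/2, 0]; row 3: [0, -13/2, 0, 0]; row 4: [-13/2, 0, 0, 0]


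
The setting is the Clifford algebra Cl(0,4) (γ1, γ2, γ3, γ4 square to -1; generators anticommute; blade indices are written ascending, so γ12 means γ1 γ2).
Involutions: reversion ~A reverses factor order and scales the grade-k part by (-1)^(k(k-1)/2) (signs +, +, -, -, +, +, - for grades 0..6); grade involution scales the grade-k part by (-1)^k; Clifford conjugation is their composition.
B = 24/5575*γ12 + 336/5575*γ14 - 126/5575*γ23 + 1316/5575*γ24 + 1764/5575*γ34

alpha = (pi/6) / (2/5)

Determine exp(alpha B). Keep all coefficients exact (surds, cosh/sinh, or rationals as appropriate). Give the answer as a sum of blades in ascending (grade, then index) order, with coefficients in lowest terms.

B^2 term by term: the squares give (24/5575)^2*(γ12)^2 + (336/5575)^2*(γ14)^2 + (-126/5575)^2*(γ23)^2 + (1316/5575)^2*(γ24)^2 + (1764/5575)^2*(γ34)^2 = 576/31080625*(-1) + 112896/31080625*(-1) + 15876/31080625*(-1) + 1731856/31080625*(-1) + 3111696/31080625*(-1) = -4/25 (each basis 2-blade squares to minus the product of its generators' squares); cross terms between blades sharing an index anticommute and cancel; the commuting (index-disjoint) pairs give grade-4 terms 2*c*c'*(blade product), which cancel blade by blade — γ1234: 84672/31080625 - 84672/31080625 = 0 — confirming B is simple. So B^2 = -4/25.
B^2 = -4/25 — the series telescopes trigonometrically here: l = 2/5, alpha*l = pi/6, so exp(alpha B) = cos(pi/6) + (sin(pi/6)/(2/5))*B = sqrt(3)/2 + (5/4)*B.
Answer: sqrt(3)/2 + 6/1115*γ12 + 84/1115*γ14 - 63/2230*γ23 + 329/1115*γ24 + 441/1115*γ34


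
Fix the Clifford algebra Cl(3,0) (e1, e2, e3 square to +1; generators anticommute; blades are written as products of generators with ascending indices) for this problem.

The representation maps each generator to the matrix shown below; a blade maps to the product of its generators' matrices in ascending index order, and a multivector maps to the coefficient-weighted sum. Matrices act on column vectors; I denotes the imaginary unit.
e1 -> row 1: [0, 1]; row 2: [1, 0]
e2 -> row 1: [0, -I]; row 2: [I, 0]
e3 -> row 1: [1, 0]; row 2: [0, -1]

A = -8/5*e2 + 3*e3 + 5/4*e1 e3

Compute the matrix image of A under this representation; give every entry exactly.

Bivector images (products of the table entries): rho(e1 e3) = rho(e1)rho(e3) = row 1: [0, -1]; row 2: [1, 0].
M = (-8/5)*rho(e2) + (3)*rho(e3) + (5/4)*rho(e1 e3), summed entrywise:
Answer: row 1: [3, -5/4 + 8*I/5]; row 2: [5/4 - 8*I/5, -3]


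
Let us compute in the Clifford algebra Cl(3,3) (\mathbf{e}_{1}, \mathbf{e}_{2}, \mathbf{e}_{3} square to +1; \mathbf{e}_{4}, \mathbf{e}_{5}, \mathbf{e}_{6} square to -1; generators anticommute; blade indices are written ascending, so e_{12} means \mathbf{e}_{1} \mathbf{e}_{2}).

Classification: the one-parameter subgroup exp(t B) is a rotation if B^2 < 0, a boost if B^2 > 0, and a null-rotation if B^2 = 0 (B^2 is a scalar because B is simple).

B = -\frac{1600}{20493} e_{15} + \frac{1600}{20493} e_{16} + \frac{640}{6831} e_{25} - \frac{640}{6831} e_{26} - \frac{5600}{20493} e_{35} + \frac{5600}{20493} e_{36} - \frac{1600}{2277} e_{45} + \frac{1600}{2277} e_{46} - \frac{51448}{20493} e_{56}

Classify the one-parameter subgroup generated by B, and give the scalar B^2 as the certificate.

B^2 term by term: the squares give (-\frac{1600}{20493})^2*(e_{15})^2 + (\frac{1600}{20493})^2*(e_{16})^2 + (\frac{640}{6831})^2*(e_{25})^2 + (-\frac{640}{6831})^2*(e_{26})^2 + (-\frac{5600}{20493})^2*(e_{35})^2 + (\frac{5600}{20493})^2*(e_{36})^2 + (-\frac{1600}{2277})^2*(e_{45})^2 + (\frac{1600}{2277})^2*(e_{46})^2 + (-\frac{51448}{20493})^2*(e_{56})^2 = \frac{2560000}{419963049}*(+1) + \frac{2560000}{419963049}*(+1) + \frac{409600}{46662561}*(+1) + \frac{409600}{46662561}*(+1) + \frac{31360000}{419963049}*(+1) + \frac{31360000}{419963049}*(+1) + \frac{2560000}{5184729}*(-1) + \frac{2560000}{5184729}*(-1) + \frac{2646896704}{419963049}*(-1) = -\frac{64}{9} (each basis 2-blade squares to minus the product of its generators' squares); cross terms between blades sharing an index anticommute and cancel; the commuting (index-disjoint) pairs give grade-4 terms 2*c*c'*(blade product), which cancel blade by blade — e_{1256}: -\frac{2048000}{139987683} + \frac{2048000}{139987683} = 0; e_{1356}: \frac{17920000}{419963049} - \frac{17920000}{419963049} = 0; e_{1456}: \frac{5120000}{46662561} - \frac{5120000}{46662561} = 0; e_{2356}: -\frac{7168000}{139987683} + \frac{7168000}{139987683} = 0; e_{2456}: -\frac{2048000}{15554187} + \frac{2048000}{15554187} = 0; e_{3456}: \frac{17920000}{46662561} - \frac{17920000}{46662561} = 0 — confirming B is simple. So B^2 = -\frac{64}{9}.
Answer: rotation, certificate B^2 = -\frac{64}{9}. Because -\frac{64}{9} is invariant under every versor sandwich, the classification follows from its sign alone.
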